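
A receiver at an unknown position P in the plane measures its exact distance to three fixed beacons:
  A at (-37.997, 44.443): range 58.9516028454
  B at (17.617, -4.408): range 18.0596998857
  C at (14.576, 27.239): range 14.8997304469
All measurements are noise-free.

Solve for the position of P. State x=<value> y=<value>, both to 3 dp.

x=11.635 y=12.632

eq1: (x + 37.997)² + (y − 44.443)² = 58.9516028454²
eq2: (x − 17.617)² + (y + 4.408)² = 18.0596998857²
eq3: (x − 14.576)² + (y − 27.239)² = 14.8997304469²
eq1−eq3, eq1−eq2 (x²,y² cancel):
  105.146·x − 34.408·y = 788.760150
  111.228·x − 97.702·y = 59.975613
det = 105.146·-97.702 − -34.408·111.228 = -6445.841468
x = (788.760150·-97.702 − -34.408·59.975613) / -6445.841468 = 11.635378
y = (105.146·59.975613 − 788.760150·111.228) / -6445.841468 = 12.632333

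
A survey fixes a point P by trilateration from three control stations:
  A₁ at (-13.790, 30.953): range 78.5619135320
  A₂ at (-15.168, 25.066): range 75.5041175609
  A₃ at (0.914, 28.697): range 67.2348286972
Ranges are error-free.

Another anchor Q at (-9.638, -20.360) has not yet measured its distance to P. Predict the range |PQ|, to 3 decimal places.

eq1: (x + 13.790)² + (y − 30.953)² = 78.5619135320²
eq2: (x + 15.168)² + (y − 25.066)² = 75.5041175609²
eq3: (x − 0.914)² + (y − 28.697)² = 67.2348286972²
eq3−eq2, eq3−eq1 (x²,y² cancel):
  -32.164·x − 7.262·y = -1146.330204
  -29.408·x + 4.512·y = -1327.552964
det = -32.164·4.512 − -7.262·-29.408 = -358.684864
x = (-1146.330204·4.512 − -7.262·-1327.552964) / -358.684864 = 41.297900
y = (-32.164·-1327.552964 − -1146.330204·-29.408) / -358.684864 = -25.058584
|P − Q| = √((41.297900 − -9.638)² + (-25.058584 − -20.360)²) = 51.152151

51.152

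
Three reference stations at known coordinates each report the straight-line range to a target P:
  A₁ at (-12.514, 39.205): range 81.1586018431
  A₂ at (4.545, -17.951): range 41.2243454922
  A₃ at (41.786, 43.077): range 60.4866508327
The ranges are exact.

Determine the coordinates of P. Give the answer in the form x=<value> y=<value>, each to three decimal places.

x=45.764 y=-17.279

eq1: (x + 12.514)² + (y − 39.205)² = 81.1586018431²
eq2: (x − 4.545)² + (y + 17.951)² = 41.2243454922²
eq3: (x − 41.786)² + (y − 43.077)² = 60.4866508327²
eq2−eq1, eq2−eq3 (x²,y² cancel):
  -34.118·x + 114.312·y = -3536.535197
  74.482·x + 122.056·y = 1299.614031
det = -34.118·122.056 − 114.312·74.482 = -12678.492992
x = (-3536.535197·122.056 − 114.312·1299.614031) / -12678.492992 = 45.763863
y = (-34.118·1299.614031 − -3536.535197·74.482) / -12678.492992 = -17.278708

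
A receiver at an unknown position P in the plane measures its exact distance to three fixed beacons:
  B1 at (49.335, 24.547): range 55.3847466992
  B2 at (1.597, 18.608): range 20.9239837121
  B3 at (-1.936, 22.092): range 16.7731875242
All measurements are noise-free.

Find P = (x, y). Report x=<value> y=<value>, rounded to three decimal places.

eq1: (x − 49.335)² + (y − 24.547)² = 55.3847466992²
eq2: (x − 1.597)² + (y − 18.608)² = 20.9239837121²
eq3: (x + 1.936)² + (y − 22.092)² = 16.7731875242²
eq3−eq2, eq3−eq1 (x²,y² cancel):
  7.066·x − 6.968·y = -299.469762
  102.542·x + 4.910·y = -241.437473
det = 7.066·4.910 − -6.968·102.542 = 749.206716
x = (-299.469762·4.910 − -6.968·-241.437473) / 749.206716 = -4.208095
y = (7.066·-241.437473 − -299.469762·102.542) / 749.206716 = 38.710586

x=-4.208 y=38.711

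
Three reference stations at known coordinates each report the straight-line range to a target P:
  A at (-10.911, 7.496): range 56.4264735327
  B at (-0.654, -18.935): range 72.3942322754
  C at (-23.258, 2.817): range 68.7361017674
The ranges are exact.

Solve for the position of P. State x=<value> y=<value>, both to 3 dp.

x=29.495 y=46.883

eq1: (x + 10.911)² + (y − 7.496)² = 56.4264735327²
eq2: (x + 0.654)² + (y + 18.935)² = 72.3942322754²
eq3: (x + 23.258)² + (y − 2.817)² = 68.7361017674²
eq1−eq2, eq1−eq3 (x²,y² cancel):
  20.514·x − 52.862·y = -1873.255947
  -24.694·x − 9.358·y = -1167.074655
det = 20.514·-9.358 − -52.862·-24.694 = -1497.344240
x = (-1873.255947·-9.358 − -52.862·-1167.074655) / -1497.344240 = 29.494868
y = (20.514·-1167.074655 − -1873.255947·-24.694) / -1497.344240 = 46.882707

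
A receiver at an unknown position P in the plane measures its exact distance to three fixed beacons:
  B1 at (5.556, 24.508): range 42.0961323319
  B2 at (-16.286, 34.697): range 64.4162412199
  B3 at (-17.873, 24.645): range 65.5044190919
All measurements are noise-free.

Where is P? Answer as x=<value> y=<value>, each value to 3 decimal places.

x=47.605 y=26.491

eq1: (x − 5.556)² + (y − 24.508)² = 42.0961323319²
eq2: (x + 16.286)² + (y − 34.697)² = 64.4162412199²
eq3: (x + 17.873)² + (y − 24.645)² = 65.5044190919²
eq1−eq2, eq1−eq3 (x²,y² cancel):
  -43.684·x + 20.378·y = -1539.763371
  -46.858·x + 0.274·y = -2223.435609
det = -43.684·0.274 − 20.378·-46.858 = 942.902908
x = (-1539.763371·0.274 − 20.378·-2223.435609) / 942.902908 = 47.605406
y = (-43.684·-2223.435609 − -1539.763371·-46.858) / 942.902908 = 26.490881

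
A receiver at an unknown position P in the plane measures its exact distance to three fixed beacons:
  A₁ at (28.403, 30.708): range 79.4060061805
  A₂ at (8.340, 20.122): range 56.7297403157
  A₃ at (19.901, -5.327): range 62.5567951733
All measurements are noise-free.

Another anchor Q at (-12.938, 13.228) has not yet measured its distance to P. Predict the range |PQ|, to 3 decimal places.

eq1: (x − 28.403)² + (y − 30.708)² = 79.4060061805²
eq2: (x − 8.340)² + (y − 20.122)² = 56.7297403157²
eq3: (x − 19.901)² + (y + 5.327)² = 62.5567951733²
eq1−eq3, eq1−eq2 (x²,y² cancel):
  -17.004·x − 72.070·y = 1066.676252
  -40.126·x − 21.172·y = 1811.789192
det = -17.004·-21.172 − -72.070·-40.126 = -2531.872132
x = (1066.676252·-21.172 − -72.070·1811.789192) / -2531.872132 = -42.653014
y = (-17.004·1811.789192 − 1066.676252·-40.126) / -2531.872132 = -4.737122
|P − Q| = √((-42.653014 − -12.938)² + (-4.737122 − 13.228)²) = 34.723590

34.724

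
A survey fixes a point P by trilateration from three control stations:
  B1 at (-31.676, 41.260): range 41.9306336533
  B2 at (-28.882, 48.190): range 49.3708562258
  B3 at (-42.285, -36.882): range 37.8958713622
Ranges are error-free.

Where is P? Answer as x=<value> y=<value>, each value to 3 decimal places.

eq1: (x + 31.676)² + (y − 41.260)² = 41.9306336533²
eq2: (x + 28.882)² + (y − 48.190)² = 49.3708562258²
eq3: (x + 42.285)² + (y + 36.882)² = 37.8958713622²
eq1−eq3, eq1−eq2 (x²,y² cancel):
  -21.218·x − 156.284·y = 764.627545
  5.588·x + 13.860·y = -228.613958
det = -21.218·13.860 − -156.284·5.588 = 579.233512
x = (764.627545·13.860 − -156.284·-228.613958) / 579.233512 = -43.386588
y = (-21.218·-228.613958 − 764.627545·5.588) / 579.233512 = 0.997857

x=-43.387 y=0.998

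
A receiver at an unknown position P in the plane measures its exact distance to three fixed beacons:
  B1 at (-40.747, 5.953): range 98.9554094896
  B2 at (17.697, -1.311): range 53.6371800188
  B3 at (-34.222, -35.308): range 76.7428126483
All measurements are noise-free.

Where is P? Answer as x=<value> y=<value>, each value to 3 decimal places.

x=41.192 y=-49.529

eq1: (x + 40.747)² + (y − 5.953)² = 98.9554094896²
eq2: (x − 17.697)² + (y + 1.311)² = 53.6371800188²
eq3: (x + 34.222)² + (y + 35.308)² = 76.7428126483²
eq3−eq1, eq3−eq2 (x²,y² cancel):
  -13.050·x + 82.522·y = -4624.757704
  103.838·x + 67.994·y = 909.614595
det = -13.050·67.994 − 82.522·103.838 = -9456.241136
x = (-4624.757704·67.994 − 82.522·909.614595) / -9456.241136 = 41.191736
y = (-13.050·909.614595 − -4624.757704·103.838) / -9456.241136 = -49.528678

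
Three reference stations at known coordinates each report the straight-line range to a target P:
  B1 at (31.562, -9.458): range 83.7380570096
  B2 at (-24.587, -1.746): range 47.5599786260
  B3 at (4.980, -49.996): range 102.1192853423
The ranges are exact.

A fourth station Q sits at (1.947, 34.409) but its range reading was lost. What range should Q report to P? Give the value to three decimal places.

eq1: (x − 31.562)² + (y + 9.458)² = 83.7380570096²
eq2: (x + 24.587)² + (y + 1.746)² = 47.5599786260²
eq3: (x − 4.980)² + (y + 49.996)² = 102.1192853423²
eq3−eq2, eq3−eq1 (x²,y² cancel):
  -59.134·x + 96.500·y = 6249.565541
  53.164·x + 81.076·y = 1977.499439
det = -59.134·81.076 − 96.500·53.164 = -9924.674184
x = (6249.565541·81.076 − 96.500·1977.499439) / -9924.674184 = -31.825839
y = (-59.134·1977.499439 − 6249.565541·53.164) / -9924.674184 = 45.259859
|P − Q| = √((-31.825839 − 1.947)² + (45.259859 − 34.409)²) = 35.473170

35.473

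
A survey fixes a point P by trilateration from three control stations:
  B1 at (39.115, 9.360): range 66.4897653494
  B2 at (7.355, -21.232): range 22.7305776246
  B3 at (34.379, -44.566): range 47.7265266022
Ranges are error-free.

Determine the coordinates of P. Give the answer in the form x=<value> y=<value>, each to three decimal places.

x=-11.973 y=-33.195

eq1: (x − 39.115)² + (y − 9.360)² = 66.4897653494²
eq2: (x − 7.355)² + (y + 21.232)² = 22.7305776246²
eq3: (x − 34.379)² + (y + 44.566)² = 47.7265266022²
eq1−eq2, eq1−eq3 (x²,y² cancel):
  -63.520·x − 61.184·y = 2791.510761
  -9.472·x − 107.852·y = 3693.518727
det = -63.520·-107.852 − -61.184·-9.472 = 6271.224192
x = (2791.510761·-107.852 − -61.184·3693.518727) / 6271.224192 = -11.973064
y = (-63.520·3693.518727 − 2791.510761·-9.472) / 6271.224192 = -33.194654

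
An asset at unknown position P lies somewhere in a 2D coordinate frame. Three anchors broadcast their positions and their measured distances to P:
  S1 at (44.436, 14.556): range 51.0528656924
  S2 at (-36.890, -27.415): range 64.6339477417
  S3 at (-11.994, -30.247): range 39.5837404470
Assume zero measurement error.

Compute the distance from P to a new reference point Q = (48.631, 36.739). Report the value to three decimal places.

eq1: (x − 44.436)² + (y − 14.556)² = 51.0528656924²
eq2: (x + 36.890)² + (y + 27.415)² = 64.6339477417²
eq3: (x + 11.994)² + (y + 30.247)² = 39.5837404470²
eq3−eq1, eq3−eq2 (x²,y² cancel):
  112.860·x + 89.606·y = 88.175599
  -49.792·x + 5.664·y = -1556.957413
det = 112.860·5.664 − 89.606·-49.792 = 5100.900992
x = (88.175599·5.664 − 89.606·-1556.957413) / 5100.900992 = 27.448514
y = (112.860·-1556.957413 − 88.175599·-49.792) / 5100.900992 = -33.587747
|P − Q| = √((27.448514 − 48.631)² + (-33.587747 − 36.739)²) = 73.447594

73.448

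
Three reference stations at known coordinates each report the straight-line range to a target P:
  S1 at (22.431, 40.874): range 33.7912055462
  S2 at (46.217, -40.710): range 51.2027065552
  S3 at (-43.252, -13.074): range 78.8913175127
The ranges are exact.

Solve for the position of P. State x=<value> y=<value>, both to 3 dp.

eq1: (x − 22.431)² + (y − 40.874)² = 33.7912055462²
eq2: (x − 46.217)² + (y + 40.710)² = 51.2027065552²
eq3: (x + 43.252)² + (y + 13.074)² = 78.8913175127²
eq3−eq2, eq3−eq1 (x²,y² cancel):
  178.938·x − 55.272·y = 5353.773029
  131.366·x + 107.896·y = 5214.163064
det = 178.938·107.896 − -55.272·131.366 = 26567.556000
x = (5353.773029·107.896 − -55.272·5214.163064) / 26567.556000 = 32.590424
y = (178.938·5214.163064 − 5353.773029·131.366) / 26567.556000 = 8.646191

x=32.590 y=8.646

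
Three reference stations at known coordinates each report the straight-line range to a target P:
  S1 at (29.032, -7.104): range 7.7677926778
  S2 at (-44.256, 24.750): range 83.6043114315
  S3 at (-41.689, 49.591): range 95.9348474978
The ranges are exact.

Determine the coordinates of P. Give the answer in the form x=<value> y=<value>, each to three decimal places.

x=29.367 y=-14.865

eq1: (x − 29.032)² + (y + 7.104)² = 7.7677926778²
eq2: (x + 44.256)² + (y − 24.750)² = 83.6043114315²
eq3: (x + 41.689)² + (y − 49.591)² = 95.9348474978²
eq1−eq2, eq1−eq3 (x²,y² cancel):
  -146.576·x + 63.708·y = -5251.510091
  -141.442·x + 113.390·y = -5839.240199
det = -146.576·113.390 − 63.708·-141.442 = -7609.265704
x = (-5251.510091·113.390 − 63.708·-5839.240199) / -7609.265704 = 29.367146
y = (-146.576·-5839.240199 − -5251.510091·-141.442) / -7609.265704 = -14.864559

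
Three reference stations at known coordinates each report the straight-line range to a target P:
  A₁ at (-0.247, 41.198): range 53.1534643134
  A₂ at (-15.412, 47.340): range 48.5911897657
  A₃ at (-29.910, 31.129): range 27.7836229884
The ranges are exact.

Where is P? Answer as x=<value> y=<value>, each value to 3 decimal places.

eq1: (x + 0.247)² + (y − 41.198)² = 53.1534643134²
eq2: (x + 15.412)² + (y − 47.340)² = 48.5911897657²
eq3: (x + 29.910)² + (y − 31.129)² = 27.7836229884²
eq2−eq3, eq2−eq1 (x²,y² cancel):
  -28.996·x − 32.422·y = 974.191413
  30.330·x − 12.284·y = -1245.456177
det = -28.996·-12.284 − -32.422·30.330 = 1339.546124
x = (974.191413·-12.284 − -32.422·-1245.456177) / 1339.546124 = -39.078272
y = (-28.996·-1245.456177 − 974.191413·30.330) / 1339.546124 = 4.901676

x=-39.078 y=4.902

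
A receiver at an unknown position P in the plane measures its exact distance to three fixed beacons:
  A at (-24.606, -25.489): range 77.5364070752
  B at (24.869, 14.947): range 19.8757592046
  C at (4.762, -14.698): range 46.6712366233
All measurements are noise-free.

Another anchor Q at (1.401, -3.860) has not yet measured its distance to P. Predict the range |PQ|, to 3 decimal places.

45.062

eq1: (x + 24.606)² + (y + 25.489)² = 77.5364070752²
eq2: (x − 24.869)² + (y − 14.947)² = 19.8757592046²
eq3: (x − 4.762)² + (y + 14.698)² = 46.6712366233²
eq3−eq1, eq3−eq2 (x²,y² cancel):
  -58.736·x − 21.582·y = -2817.253585
  40.214·x + 59.290·y = 2386.330646
det = -58.736·59.290 − -21.582·40.214 = -2614.558892
x = (-2817.253585·59.290 − -21.582·2386.330646) / -2614.558892 = 44.188401
y = (-58.736·2386.330646 − -2817.253585·40.214) / -2614.558892 = 10.277252
|P − Q| = √((44.188401 − 1.401)² + (10.277252 − -3.860)²) = 45.062441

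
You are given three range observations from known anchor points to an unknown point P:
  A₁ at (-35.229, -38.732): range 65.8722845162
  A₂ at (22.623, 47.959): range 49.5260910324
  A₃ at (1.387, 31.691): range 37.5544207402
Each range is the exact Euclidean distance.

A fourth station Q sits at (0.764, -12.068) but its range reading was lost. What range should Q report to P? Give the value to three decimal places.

21.168

eq1: (x + 35.229)² + (y + 38.732)² = 65.8722845162²
eq2: (x − 22.623)² + (y − 47.959)² = 49.5260910324²
eq3: (x − 1.387)² + (y − 31.691)² = 37.5544207402²
eq3−eq2, eq3−eq1 (x²,y² cancel):
  42.472·x + 32.536·y = 763.123384
  -73.232·x − 140.846·y = -1193.816335
det = 42.472·-140.846 − 32.536·-73.232 = -3599.334960
x = (763.123384·-140.846 − 32.536·-1193.816335) / -3599.334960 = 19.070431
y = (42.472·-1193.816335 − 763.123384·-73.232) / -3599.334960 = -1.439512
|P − Q| = √((19.070431 − 0.764)² + (-1.439512 − -12.068)²) = 21.168140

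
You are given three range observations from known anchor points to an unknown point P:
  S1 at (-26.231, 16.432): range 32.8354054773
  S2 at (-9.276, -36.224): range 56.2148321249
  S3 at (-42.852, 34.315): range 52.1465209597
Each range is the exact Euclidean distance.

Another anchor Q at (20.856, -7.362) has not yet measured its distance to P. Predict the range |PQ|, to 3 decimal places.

eq1: (x + 26.231)² + (y − 16.432)² = 32.8354054773²
eq2: (x + 9.276)² + (y + 36.224)² = 56.2148321249²
eq3: (x + 42.852)² + (y − 34.315)² = 52.1465209597²
eq1−eq2, eq1−eq3 (x²,y² cancel):
  33.910·x − 105.312·y = -1641.797131
  -33.242·x + 35.766·y = 414.641349
det = 33.910·35.766 − -105.312·-33.242 = -2287.956444
x = (-1641.797131·35.766 − -105.312·414.641349) / -2287.956444 = 6.579586
y = (33.910·414.641349 − -1641.797131·-33.242) / -2287.956444 = 17.708437
|P − Q| = √((6.579586 − 20.856)² + (17.708437 − -7.362)²) = 28.850352

28.850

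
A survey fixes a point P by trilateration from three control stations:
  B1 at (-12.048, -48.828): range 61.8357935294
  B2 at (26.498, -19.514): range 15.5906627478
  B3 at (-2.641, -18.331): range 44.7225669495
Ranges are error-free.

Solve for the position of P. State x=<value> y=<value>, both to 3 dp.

eq1: (x + 12.048)² + (y + 48.828)² = 61.8357935294²
eq2: (x − 26.498)² + (y + 19.514)² = 15.5906627478²
eq3: (x + 2.641)² + (y + 18.331)² = 44.7225669495²
eq1−eq3, eq1−eq2 (x²,y² cancel):
  18.814·x + 60.994·y = -362.770079
  77.092·x + 58.628·y = 2134.208908
det = 18.814·58.628 − 60.994·77.092 = -3599.122256
x = (-362.770079·58.628 − 60.994·2134.208908) / -3599.122256 = 42.077599
y = (18.814·2134.208908 − -362.770079·77.092) / -3599.122256 = -18.926747

x=42.078 y=-18.927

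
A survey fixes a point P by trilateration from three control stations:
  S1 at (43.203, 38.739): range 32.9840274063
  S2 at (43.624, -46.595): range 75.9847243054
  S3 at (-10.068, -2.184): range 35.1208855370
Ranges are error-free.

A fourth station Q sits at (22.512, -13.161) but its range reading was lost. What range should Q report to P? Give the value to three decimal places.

eq1: (x − 43.203)² + (y − 38.739)² = 32.9840274063²
eq2: (x − 43.624)² + (y + 46.595)² = 75.9847243054²
eq3: (x + 10.068)² + (y + 2.184)² = 35.1208855370²
eq2−eq1, eq2−eq3 (x²,y² cancel):
  -0.842·x + 170.668·y = 3978.794193
  -107.384·x + 88.822·y = 572.188806
det = -0.842·88.822 − 170.668·-107.384 = 18252.224388
x = (3978.794193·88.822 − 170.668·572.188806) / 18252.224388 = 14.011998
y = (-0.842·572.188806 − 3978.794193·-107.384) / 18252.224388 = 23.382194
|P − Q| = √((14.011998 − 22.512)² + (23.382194 − -13.161)²) = 37.518729

37.519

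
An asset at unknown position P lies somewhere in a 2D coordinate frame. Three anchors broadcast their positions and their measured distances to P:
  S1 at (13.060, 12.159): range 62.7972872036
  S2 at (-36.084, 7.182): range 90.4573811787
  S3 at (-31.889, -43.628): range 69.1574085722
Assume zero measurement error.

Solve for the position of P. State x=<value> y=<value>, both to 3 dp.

eq1: (x − 13.060)² + (y − 12.159)² = 62.7972872036²
eq2: (x + 36.084)² + (y − 7.182)² = 90.4573811787²
eq3: (x + 31.889)² + (y + 43.628)² = 69.1574085722²
eq2−eq3, eq2−eq1 (x²,y² cancel):
  8.390·x − 101.620·y = 4966.465174
  98.288·x + 9.954·y = 3203.807231
det = 8.390·9.954 − -101.620·98.288 = 10071.540620
x = (4966.465174·9.954 − -101.620·3203.807231) / 10071.540620 = 37.234332
y = (8.390·3203.807231 − 4966.465174·98.288) / 10071.540620 = -45.798752

x=37.234 y=-45.799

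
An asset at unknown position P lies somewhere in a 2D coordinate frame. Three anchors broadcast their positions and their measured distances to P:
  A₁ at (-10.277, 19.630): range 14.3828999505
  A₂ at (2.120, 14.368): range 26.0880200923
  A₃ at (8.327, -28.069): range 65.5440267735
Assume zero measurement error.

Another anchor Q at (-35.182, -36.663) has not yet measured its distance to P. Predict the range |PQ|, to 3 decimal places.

71.677

eq1: (x + 10.277)² + (y − 19.630)² = 14.3828999505²
eq2: (x − 2.120)² + (y − 14.368)² = 26.0880200923²
eq3: (x − 8.327)² + (y + 28.069)² = 65.5440267735²
eq1−eq2, eq1−eq3 (x²,y² cancel):
  24.794·x − 10.524·y = -753.736786
  37.208·x − 95.398·y = -3722.897574
det = 24.794·-95.398 − -10.524·37.208 = -1973.721020
x = (-753.736786·-95.398 − -10.524·-3722.897574) / -1973.721020 = -16.580463
y = (24.794·-3722.897574 − -753.736786·37.208) / -1973.721020 = 32.558038
|P − Q| = √((-16.580463 − -35.182)² + (32.558038 − -36.663)²) = 71.676839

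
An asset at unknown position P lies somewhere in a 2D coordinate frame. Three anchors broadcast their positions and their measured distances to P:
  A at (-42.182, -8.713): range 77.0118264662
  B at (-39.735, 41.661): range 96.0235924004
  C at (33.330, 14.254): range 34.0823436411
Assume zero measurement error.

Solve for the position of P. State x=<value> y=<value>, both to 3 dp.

eq1: (x + 42.182)² + (y + 8.713)² = 77.0118264662²
eq2: (x + 39.735)² + (y − 41.661)² = 96.0235924004²
eq3: (x − 33.330)² + (y − 14.254)² = 34.0823436411²
eq1−eq3, eq1−eq2 (x²,y² cancel):
  151.024·x + 45.934·y = 4228.043191
  4.894·x + 100.748·y = -1830.437229
det = 151.024·100.748 − 45.934·4.894 = 14990.564956
x = (4228.043191·100.748 − 45.934·-1830.437229) / 14990.564956 = 34.024481
y = (151.024·-1830.437229 − 4228.043191·4.894) / 14990.564956 = -19.821267

x=34.024 y=-19.821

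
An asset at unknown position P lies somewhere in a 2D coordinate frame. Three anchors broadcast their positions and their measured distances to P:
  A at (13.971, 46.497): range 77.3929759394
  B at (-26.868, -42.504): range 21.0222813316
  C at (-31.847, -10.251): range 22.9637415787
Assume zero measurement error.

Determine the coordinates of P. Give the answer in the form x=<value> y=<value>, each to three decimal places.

eq1: (x − 13.971)² + (y − 46.497)² = 77.3929759394²
eq2: (x + 26.868)² + (y + 42.504)² = 21.0222813316²
eq3: (x + 31.847)² + (y + 10.251)² = 22.9637415787²
eq2−eq1, eq2−eq3 (x²,y² cancel):
  81.678·x + 178.002·y = -5719.056002
  -9.958·x + 64.506·y = -1494.562145
det = 81.678·64.506 − 178.002·-9.958 = 7041.264984
x = (-5719.056002·64.506 − 178.002·-1494.562145) / 7041.264984 = -14.610780
y = (81.678·-1494.562145 − -5719.056002·-9.958) / 7041.264984 = -25.424864

x=-14.611 y=-25.425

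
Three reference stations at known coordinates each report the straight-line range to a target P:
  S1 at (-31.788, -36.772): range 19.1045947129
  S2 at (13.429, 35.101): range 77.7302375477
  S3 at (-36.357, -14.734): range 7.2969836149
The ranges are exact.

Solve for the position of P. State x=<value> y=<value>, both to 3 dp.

x=-41.231 y=-20.164

eq1: (x + 31.788)² + (y + 36.772)² = 19.1045947129²
eq2: (x − 13.429)² + (y − 35.101)² = 77.7302375477²
eq3: (x + 36.357)² + (y + 14.734)² = 7.2969836149²
eq3−eq1, eq3−eq2 (x²,y² cancel):
  9.138·x − 44.076·y = 511.995154
  99.572·x + 99.670·y = -6115.247822
det = 9.138·99.670 − -44.076·99.572 = 5299.519932
x = (511.995154·99.670 − -44.076·-6115.247822) / 5299.519932 = -41.231113
y = (9.138·-6115.247822 − 511.995154·99.572) / 5299.519932 = -20.164377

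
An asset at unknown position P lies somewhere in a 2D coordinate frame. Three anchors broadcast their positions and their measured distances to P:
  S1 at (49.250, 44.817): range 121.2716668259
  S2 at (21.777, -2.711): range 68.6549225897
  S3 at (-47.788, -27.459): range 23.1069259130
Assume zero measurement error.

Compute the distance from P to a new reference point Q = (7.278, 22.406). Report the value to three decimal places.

78.064

eq1: (x − 49.250)² + (y − 44.817)² = 121.2716668259²
eq2: (x − 21.777)² + (y + 2.711)² = 68.6549225897²
eq3: (x + 47.788)² + (y + 27.459)² = 23.1069259130²
eq2−eq3, eq2−eq1 (x²,y² cancel):
  -139.130·x − 49.496·y = 6735.670746
  54.946·x + 95.056·y = -6040.780040
det = -139.130·95.056 − -49.496·54.946 = -10505.534064
x = (6735.670746·95.056 − -49.496·-6040.780040) / -10505.534064 = -32.484923
y = (-139.130·-6040.780040 − 6735.670746·54.946) / -10505.534064 = -44.772170
|P − Q| = √((-32.484923 − 7.278)² + (-44.772170 − 22.406)²) = 78.064055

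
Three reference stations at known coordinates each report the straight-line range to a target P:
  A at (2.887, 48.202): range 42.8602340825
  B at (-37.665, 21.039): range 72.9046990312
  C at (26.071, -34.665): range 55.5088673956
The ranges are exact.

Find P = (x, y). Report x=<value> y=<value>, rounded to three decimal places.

eq1: (x − 2.887)² + (y − 48.202)² = 42.8602340825²
eq2: (x + 37.665)² + (y − 21.039)² = 72.9046990312²
eq3: (x − 26.071)² + (y + 34.665)² = 55.5088673956²
eq1−eq2, eq1−eq3 (x²,y² cancel):
  -81.104·x − 54.326·y = -3948.571302
  46.368·x − 165.734·y = -1694.643001
det = -81.104·-165.734 − -54.326·46.368 = 15960.678304
x = (-3948.571302·-165.734 − -54.326·-1694.643001) / 15960.678304 = 35.233424
y = (-81.104·-1694.643001 − -3948.571302·46.368) / 15960.678304 = 20.082460

x=35.233 y=20.082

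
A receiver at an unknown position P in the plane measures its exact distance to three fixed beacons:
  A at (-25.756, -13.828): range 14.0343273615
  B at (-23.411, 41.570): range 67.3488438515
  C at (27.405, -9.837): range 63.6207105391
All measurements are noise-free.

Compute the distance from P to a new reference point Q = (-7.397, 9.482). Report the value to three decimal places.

43.706

eq1: (x + 25.756)² + (y + 13.828)² = 14.0343273615²
eq2: (x + 23.411)² + (y − 41.570)² = 67.3488438515²
eq3: (x − 27.405)² + (y + 9.837)² = 63.6207105391²
eq3−eq1, eq3−eq2 (x²,y² cancel):
  -106.322·x − 7.982·y = 3857.416991
  -101.632·x + 102.814·y = 940.067268
det = -106.322·102.814 − -7.982·-101.632 = -11742.616732
x = (3857.416991·102.814 − -7.982·940.067268) / -11742.616732 = -34.413121
y = (-106.322·940.067268 − 3857.416991·-101.632) / -11742.616732 = -24.874113
|P − Q| = √((-34.413121 − -7.397)² + (-24.874113 − 9.482)²) = 43.705987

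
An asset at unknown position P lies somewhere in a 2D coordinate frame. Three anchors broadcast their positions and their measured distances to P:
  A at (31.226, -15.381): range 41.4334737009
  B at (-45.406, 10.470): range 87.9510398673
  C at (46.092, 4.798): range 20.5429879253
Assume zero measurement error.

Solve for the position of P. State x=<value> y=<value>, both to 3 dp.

eq1: (x − 31.226)² + (y + 15.381)² = 41.4334737009²
eq2: (x + 45.406)² + (y − 10.470)² = 87.9510398673²
eq3: (x − 46.092)² + (y − 4.798)² = 20.5429879253²
eq3−eq1, eq3−eq2 (x²,y² cancel):
  -29.732·x − 40.358·y = -2230.573421
  -182.996·x + 11.344·y = -7289.538593
det = -29.732·11.344 − -40.358·-182.996 = -7722.632376
x = (-2230.573421·11.344 − -40.358·-7289.538593) / -7722.632376 = 41.371233
y = (-29.732·-7289.538593 − -2230.573421·-182.996) / -7722.632376 = 24.791217

x=41.371 y=24.791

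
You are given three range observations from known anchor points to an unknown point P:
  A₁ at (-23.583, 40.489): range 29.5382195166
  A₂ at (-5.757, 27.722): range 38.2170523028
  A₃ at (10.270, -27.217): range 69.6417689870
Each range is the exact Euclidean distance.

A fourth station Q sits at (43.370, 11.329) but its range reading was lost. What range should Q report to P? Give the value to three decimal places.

86.339

eq1: (x + 23.583)² + (y − 40.489)² = 29.5382195166²
eq2: (x + 5.757)² + (y − 27.722)² = 38.2170523028²
eq3: (x − 10.270)² + (y + 27.217)² = 69.6417689870²
eq2−eq3, eq2−eq1 (x²,y² cancel):
  32.054·x − 109.878·y = -3344.847245
  -35.652·x + 25.534·y = 1981.901352
det = 32.054·25.534 − -109.878·-35.652 = -3098.903620
x = (-3344.847245·25.534 − -109.878·1981.901352) / -3098.903620 = -42.711889
y = (32.054·1981.901352 − -3344.847245·-35.652) / -3098.903620 = 17.981401
|P − Q| = √((-42.711889 − 43.370)² + (17.981401 − 11.329)²) = 86.338555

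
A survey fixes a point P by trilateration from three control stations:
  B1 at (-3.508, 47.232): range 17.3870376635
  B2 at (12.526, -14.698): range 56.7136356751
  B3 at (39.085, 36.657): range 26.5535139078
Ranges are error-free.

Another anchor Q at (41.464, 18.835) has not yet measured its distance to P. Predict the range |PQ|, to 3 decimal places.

36.647

eq1: (x + 3.508)² + (y − 47.232)² = 17.3870376635²
eq2: (x − 12.526)² + (y + 14.698)² = 56.7136356751²
eq3: (x − 39.085)² + (y − 36.657)² = 26.5535139078²
eq3−eq1, eq3−eq2 (x²,y² cancel):
  -85.186·x + 21.150·y = -225.424964
  -53.118·x − 102.710·y = -5009.788365
det = -85.186·-102.710 − 21.150·-53.118 = 9872.899760
x = (-225.424964·-102.710 − 21.150·-5009.788365) / 9872.899760 = 13.077254
y = (-85.186·-5009.788365 − -225.424964·-53.118) / 9872.899760 = 42.012957
|P − Q| = √((13.077254 − 41.464)² + (42.012957 − 18.835)²) = 36.647305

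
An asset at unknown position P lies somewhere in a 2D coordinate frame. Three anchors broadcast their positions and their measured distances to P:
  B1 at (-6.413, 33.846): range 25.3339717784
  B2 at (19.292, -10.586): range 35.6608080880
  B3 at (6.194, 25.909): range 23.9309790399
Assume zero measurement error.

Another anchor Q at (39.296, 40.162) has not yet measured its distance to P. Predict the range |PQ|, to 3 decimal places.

58.902

eq1: (x + 6.413)² + (y − 33.846)² = 25.3339717784²
eq2: (x − 19.292)² + (y + 10.586)² = 35.6608080880²
eq3: (x − 6.194)² + (y − 25.909)² = 23.9309790399²
eq2−eq3, eq2−eq1 (x²,y² cancel):
  -26.196·x + 72.990·y = 924.398733
  -51.410·x + 88.864·y = 1332.316732
det = -26.196·88.864 − 72.990·-51.410 = 1424.534556
x = (924.398733·88.864 − 72.990·1332.316732) / 1424.534556 = -10.599974
y = (-26.196·1332.316732 − 924.398733·-51.410) / 1424.534556 = 8.860417
|P − Q| = √((-10.599974 − 39.296)² + (8.860417 − 40.162)²) = 58.901590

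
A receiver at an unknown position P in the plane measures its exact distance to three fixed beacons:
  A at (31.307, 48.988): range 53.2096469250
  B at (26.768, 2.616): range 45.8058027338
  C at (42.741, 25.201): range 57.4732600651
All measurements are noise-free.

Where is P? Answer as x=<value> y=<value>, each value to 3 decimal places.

x=-14.652 y=22.174

eq1: (x − 31.307)² + (y − 48.988)² = 53.2096469250²
eq2: (x − 26.768)² + (y − 2.616)² = 45.8058027338²
eq3: (x − 42.741)² + (y − 25.201)² = 57.4732600651²
eq2−eq1, eq2−eq3 (x²,y² cancel):
  9.078·x + 92.744·y = 1923.488151
  31.946·x + 45.170·y = 533.510144
det = 9.078·45.170 − 92.744·31.946 = -2552.746564
x = (1923.488151·45.170 − 92.744·533.510144) / -2552.746564 = -14.652491
y = (9.078·533.510144 − 1923.488151·31.946) / -2552.746564 = 22.173978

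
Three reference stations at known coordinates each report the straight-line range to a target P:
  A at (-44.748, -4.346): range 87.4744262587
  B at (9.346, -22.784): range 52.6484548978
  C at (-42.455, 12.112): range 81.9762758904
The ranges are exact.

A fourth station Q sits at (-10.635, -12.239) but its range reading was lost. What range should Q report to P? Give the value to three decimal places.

eq1: (x + 44.748)² + (y + 4.346)² = 87.4744262587²
eq2: (x − 9.346)² + (y + 22.784)² = 52.6484548978²
eq3: (x + 42.455)² + (y − 12.112)² = 81.9762758904²
eq2−eq3, eq2−eq1 (x²,y² cancel):
  -103.602·x + 69.792·y = -2605.580809
  -108.188·x + 36.876·y = -3465.102598
det = -103.602·36.876 − 69.792·-108.188 = 3730.229544
x = (-2605.580809·36.876 − 69.792·-3465.102598) / 3730.229544 = 39.073478
y = (-103.602·-3465.102598 − -2605.580809·-108.188) / 3730.229544 = 20.668697
|P − Q| = √((39.073478 − -10.635)² + (20.668697 − -12.239)²) = 59.614170

59.614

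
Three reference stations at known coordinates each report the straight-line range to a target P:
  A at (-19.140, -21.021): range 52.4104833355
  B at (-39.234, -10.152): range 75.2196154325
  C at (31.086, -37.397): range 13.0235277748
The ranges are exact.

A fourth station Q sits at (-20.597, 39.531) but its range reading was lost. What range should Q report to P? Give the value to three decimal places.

eq1: (x + 19.140)² + (y + 21.021)² = 52.4104833355²
eq2: (x + 39.234)² + (y + 10.152)² = 75.2196154325²
eq3: (x − 31.086)² + (y + 37.397)² = 13.0235277748²
eq3−eq2, eq3−eq1 (x²,y² cancel):
  -140.640·x + 54.490·y = -6210.883415
  -100.452·x + 32.752·y = -4133.899452
det = -140.640·32.752 − 54.490·-100.452 = 867.388200
x = (-6210.883415·32.752 − 54.490·-4133.899452) / 867.388200 = 25.175956
y = (-140.640·-4133.899452 − -6210.883415·-100.452) / 867.388200 = -49.002329
|P − Q| = √((25.175956 − -20.597)² + (-49.002329 − 39.531)²) = 99.666012

99.666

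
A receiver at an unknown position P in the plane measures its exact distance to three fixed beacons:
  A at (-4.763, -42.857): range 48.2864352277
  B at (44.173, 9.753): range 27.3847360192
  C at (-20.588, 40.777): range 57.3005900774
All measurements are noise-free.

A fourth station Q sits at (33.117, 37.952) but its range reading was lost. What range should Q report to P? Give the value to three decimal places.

eq1: (x + 4.763)² + (y + 42.857)² = 48.2864352277²
eq2: (x − 44.173)² + (y − 9.753)² = 27.3847360192²
eq3: (x + 20.588)² + (y − 40.777)² = 57.3005900774²
eq2−eq1, eq2−eq3 (x²,y² cancel):
  -97.872·x − 105.220·y = -1768.622380
  -129.522·x + 62.048·y = -2493.179321
det = -97.872·62.048 − -105.220·-129.522 = -19701.066696
x = (-1768.622380·62.048 − -105.220·-2493.179321) / -19701.066696 = 18.885871
y = (-97.872·-2493.179321 − -1768.622380·-129.522) / -19701.066696 = -0.758179
|P − Q| = √((18.885871 − 33.117)² + (-0.758179 − 37.952)²) = 41.243218

41.243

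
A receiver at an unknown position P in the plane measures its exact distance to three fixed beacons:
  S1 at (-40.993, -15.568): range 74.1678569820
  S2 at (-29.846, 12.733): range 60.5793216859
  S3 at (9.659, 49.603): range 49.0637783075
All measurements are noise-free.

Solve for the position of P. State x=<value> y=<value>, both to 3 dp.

x=30.246 y=5.067

eq1: (x + 40.993)² + (y + 15.568)² = 74.1678569820²
eq2: (x + 29.846)² + (y − 12.733)² = 60.5793216859²
eq3: (x − 9.659)² + (y − 49.603)² = 49.0637783075²
eq2−eq1, eq2−eq3 (x²,y² cancel):
  -22.294·x − 56.602·y = -961.141125
  79.010·x + 73.740·y = 2763.440759
det = -22.294·73.740 − -56.602·79.010 = 2828.164460
x = (-961.141125·73.740 − -56.602·2763.440759) / 2828.164460 = 30.246377
y = (-22.294·2763.440759 − -961.141125·79.010) / 2828.164460 = 5.067461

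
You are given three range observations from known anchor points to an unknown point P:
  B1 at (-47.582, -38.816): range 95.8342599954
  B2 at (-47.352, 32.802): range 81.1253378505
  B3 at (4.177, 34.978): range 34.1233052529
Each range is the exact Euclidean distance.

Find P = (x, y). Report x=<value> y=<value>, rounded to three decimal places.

eq1: (x + 47.582)² + (y + 38.816)² = 95.8342599954²
eq2: (x + 47.352)² + (y − 32.802)² = 81.1253378505²
eq3: (x − 4.177)² + (y − 34.978)² = 34.1233052529²
eq2−eq1, eq2−eq3 (x²,y² cancel):
  -0.460·x − 143.236·y = -2150.339476
  103.058·x + 4.352·y = 3339.645185
det = -0.460·4.352 − -143.236·103.058 = 14759.613768
x = (-2150.339476·4.352 − -143.236·3339.645185) / 14759.613768 = 31.775841
y = (-0.460·3339.645185 − -2150.339476·103.058) / 14759.613768 = 14.910515

x=31.776 y=14.911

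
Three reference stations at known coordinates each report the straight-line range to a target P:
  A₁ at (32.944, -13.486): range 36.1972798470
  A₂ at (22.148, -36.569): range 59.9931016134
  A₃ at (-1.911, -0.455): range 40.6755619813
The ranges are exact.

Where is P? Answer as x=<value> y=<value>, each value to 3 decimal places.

eq1: (x − 32.944)² + (y + 13.486)² = 36.1972798470²
eq2: (x − 22.148)² + (y + 36.569)² = 59.9931016134²
eq3: (x + 1.911)² + (y + 0.455)² = 40.6755619813²
eq3−eq1, eq3−eq2 (x²,y² cancel):
  69.710·x − 26.062·y = 1607.578660
  48.118·x − 72.228·y = -120.704180
det = 69.710·-72.228 − -26.062·48.118 = -3780.962564
x = (1607.578660·-72.228 − -26.062·-120.704180) / -3780.962564 = 31.541699
y = (69.710·-120.704180 − 1607.578660·48.118) / -3780.962564 = 22.684107

x=31.542 y=22.684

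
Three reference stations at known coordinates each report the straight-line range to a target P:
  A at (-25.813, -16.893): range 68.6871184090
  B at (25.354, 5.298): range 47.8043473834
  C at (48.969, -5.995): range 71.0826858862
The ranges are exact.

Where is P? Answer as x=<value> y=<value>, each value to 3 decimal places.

x=0.912 y=46.382

eq1: (x + 25.813)² + (y + 16.893)² = 68.6871184090²
eq2: (x − 25.354)² + (y − 5.298)² = 47.8043473834²
eq3: (x − 48.969)² + (y + 5.995)² = 71.0826858862²
eq1−eq2, eq1−eq3 (x²,y² cancel):
  102.334·x + 44.382·y = 2151.874309
  149.564·x + 21.796·y = 1147.390571
det = 102.334·21.796 − 44.382·149.564 = -4407.477584
x = (2151.874309·21.796 − 44.382·1147.390571) / -4407.477584 = 0.912367
y = (102.334·1147.390571 − 2151.874309·149.564) / -4407.477584 = 46.381600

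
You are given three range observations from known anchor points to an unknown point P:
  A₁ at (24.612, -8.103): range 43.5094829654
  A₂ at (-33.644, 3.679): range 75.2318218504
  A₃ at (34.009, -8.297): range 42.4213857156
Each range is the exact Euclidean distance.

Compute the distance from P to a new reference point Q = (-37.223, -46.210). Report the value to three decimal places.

108.122

eq1: (x − 24.612)² + (y + 8.103)² = 43.5094829654²
eq2: (x + 33.644)² + (y − 3.679)² = 75.2318218504²
eq3: (x − 34.009)² + (y + 8.297)² = 42.4213857156²
eq2−eq1, eq2−eq3 (x²,y² cancel):
  116.512·x − 23.564·y = 3292.707287
  135.306·x − 23.952·y = 3940.251566
det = 116.512·-23.952 − -23.564·135.306 = 397.655160
x = (3292.707287·-23.952 − -23.564·3940.251566) / 397.655160 = 35.159013
y = (116.512·3940.251566 − 3292.707287·135.306) / 397.655160 = 34.108795
|P − Q| = √((35.159013 − -37.223)² + (34.108795 − -46.210)²) = 108.121527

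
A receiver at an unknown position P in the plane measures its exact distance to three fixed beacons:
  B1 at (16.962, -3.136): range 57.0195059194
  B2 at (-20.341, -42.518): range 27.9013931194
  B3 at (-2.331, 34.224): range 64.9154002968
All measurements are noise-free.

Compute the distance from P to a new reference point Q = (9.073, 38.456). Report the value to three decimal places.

eq1: (x − 16.962)² + (y + 3.136)² = 57.0195059194²
eq2: (x + 20.341)² + (y + 42.518)² = 27.9013931194²
eq3: (x + 2.331)² + (y − 34.224)² = 64.9154002968²
eq2−eq1, eq2−eq3 (x²,y² cancel):
  74.606·x + 78.764·y = -4396.728982
  36.020·x + 153.484·y = -4480.342326
det = 74.606·153.484 − 78.764·36.020 = 8613.748024
x = (-4396.728982·153.484 − 78.764·-4480.342326) / 8613.748024 = -37.374888
y = (74.606·-4480.342326 − -4396.728982·36.020) / 8613.748024 = -20.419711
|P − Q| = √((-37.374888 − 9.073)² + (-20.419711 − 38.456)²) = 74.991704

74.992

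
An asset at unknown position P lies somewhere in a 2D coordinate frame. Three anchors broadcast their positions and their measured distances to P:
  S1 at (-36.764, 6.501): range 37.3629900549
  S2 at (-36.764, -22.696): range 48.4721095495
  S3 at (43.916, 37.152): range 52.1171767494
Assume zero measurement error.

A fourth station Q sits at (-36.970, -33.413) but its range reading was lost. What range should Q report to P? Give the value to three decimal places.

56.060

eq1: (x + 36.764)² + (y − 6.501)² = 37.3629900549²
eq2: (x + 36.764)² + (y + 22.696)² = 48.4721095495²
eq3: (x − 43.916)² + (y − 37.152)² = 52.1171767494²
eq3−eq1, eq3−eq2 (x²,y² cancel):
  -161.360·x − 61.302·y = -594.824377
  -161.360·x − 119.696·y = -1075.531340
det = -161.360·-119.696 − -61.302·-161.360 = 9422.455840
x = (-594.824377·-119.696 − -61.302·-1075.531340) / 9422.455840 = 0.558865
y = (-161.360·-1075.531340 − -594.824377·-161.360) / 9422.455840 = 8.232129
|P − Q| = √((0.558865 − -36.970)² + (8.232129 − -33.413)²) = 56.060079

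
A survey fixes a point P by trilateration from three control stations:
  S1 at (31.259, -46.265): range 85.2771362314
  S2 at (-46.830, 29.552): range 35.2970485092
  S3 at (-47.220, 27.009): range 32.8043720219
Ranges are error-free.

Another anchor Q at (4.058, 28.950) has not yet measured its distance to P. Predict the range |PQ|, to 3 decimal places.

eq1: (x − 31.259)² + (y + 46.265)² = 85.2771362314²
eq2: (x + 46.830)² + (y − 29.552)² = 35.2970485092²
eq3: (x + 47.220)² + (y − 27.009)² = 32.8043720219²
eq1−eq2, eq1−eq3 (x²,y² cancel):
  -156.178·x + 151.634·y = 5975.102628
  -156.958·x + 146.548·y = 6037.702315
det = -156.178·146.548 − 151.634·-156.958 = 912.595828
x = (5975.102628·146.548 − 151.634·6037.702315) / 912.595828 = -43.701288
y = (-156.178·6037.702315 − 5975.102628·-156.958) / 912.595828 = -5.606111
|P − Q| = √((-43.701288 − 4.058)² + (-5.606111 − 28.950)²) = 58.949762

58.950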